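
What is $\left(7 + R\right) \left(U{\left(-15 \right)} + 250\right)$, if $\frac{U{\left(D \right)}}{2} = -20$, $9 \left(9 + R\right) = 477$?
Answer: $10710$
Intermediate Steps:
$R = 44$ ($R = -9 + \frac{1}{9} \cdot 477 = -9 + 53 = 44$)
$U{\left(D \right)} = -40$ ($U{\left(D \right)} = 2 \left(-20\right) = -40$)
$\left(7 + R\right) \left(U{\left(-15 \right)} + 250\right) = \left(7 + 44\right) \left(-40 + 250\right) = 51 \cdot 210 = 10710$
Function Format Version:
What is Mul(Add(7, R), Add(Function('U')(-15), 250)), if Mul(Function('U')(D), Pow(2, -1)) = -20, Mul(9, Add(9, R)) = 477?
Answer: 10710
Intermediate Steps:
R = 44 (R = Add(-9, Mul(Rational(1, 9), 477)) = Add(-9, 53) = 44)
Function('U')(D) = -40 (Function('U')(D) = Mul(2, -20) = -40)
Mul(Add(7, R), Add(Function('U')(-15), 250)) = Mul(Add(7, 44), Add(-40, 250)) = Mul(51, 210) = 10710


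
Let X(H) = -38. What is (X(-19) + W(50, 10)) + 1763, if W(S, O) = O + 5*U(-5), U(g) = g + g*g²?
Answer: 1085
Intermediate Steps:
U(g) = g + g³
W(S, O) = -650 + O (W(S, O) = O + 5*(-5 + (-5)³) = O + 5*(-5 - 125) = O + 5*(-130) = O - 650 = -650 + O)
(X(-19) + W(50, 10)) + 1763 = (-38 + (-650 + 10)) + 1763 = (-38 - 640) + 1763 = -678 + 1763 = 1085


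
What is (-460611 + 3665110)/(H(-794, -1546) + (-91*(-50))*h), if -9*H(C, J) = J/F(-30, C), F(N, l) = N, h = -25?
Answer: -432607365/15357023 ≈ -28.170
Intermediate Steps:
H(C, J) = J/270 (H(C, J) = -J/(9*(-30)) = -J*(-1)/(9*30) = -(-1)*J/270 = J/270)
(-460611 + 3665110)/(H(-794, -1546) + (-91*(-50))*h) = (-460611 + 3665110)/((1/270)*(-1546) - 91*(-50)*(-25)) = 3204499/(-773/135 + 4550*(-25)) = 3204499/(-773/135 - 113750) = 3204499/(-15357023/135) = 3204499*(-135/15357023) = -432607365/15357023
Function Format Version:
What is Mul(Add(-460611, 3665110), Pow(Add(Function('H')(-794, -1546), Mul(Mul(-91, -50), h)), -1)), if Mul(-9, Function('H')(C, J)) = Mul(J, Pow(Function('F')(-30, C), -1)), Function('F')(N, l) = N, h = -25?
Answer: Rational(-432607365, 15357023) ≈ -28.170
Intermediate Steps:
Function('H')(C, J) = Mul(Rational(1, 270), J) (Function('H')(C, J) = Mul(Rational(-1, 9), Mul(J, Pow(-30, -1))) = Mul(Rational(-1, 9), Mul(J, Rational(-1, 30))) = Mul(Rational(-1, 9), Mul(Rational(-1, 30), J)) = Mul(Rational(1, 270), J))
Mul(Add(-460611, 3665110), Pow(Add(Function('H')(-794, -1546), Mul(Mul(-91, -50), h)), -1)) = Mul(Add(-460611, 3665110), Pow(Add(Mul(Rational(1, 270), -1546), Mul(Mul(-91, -50), -25)), -1)) = Mul(3204499, Pow(Add(Rational(-773, 135), Mul(4550, -25)), -1)) = Mul(3204499, Pow(Add(Rational(-773, 135), -113750), -1)) = Mul(3204499, Pow(Rational(-15357023, 135), -1)) = Mul(3204499, Rational(-135, 15357023)) = Rational(-432607365, 15357023)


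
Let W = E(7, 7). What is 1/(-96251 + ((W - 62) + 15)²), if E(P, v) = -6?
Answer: -1/93442 ≈ -1.0702e-5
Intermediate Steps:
W = -6
1/(-96251 + ((W - 62) + 15)²) = 1/(-96251 + ((-6 - 62) + 15)²) = 1/(-96251 + (-68 + 15)²) = 1/(-96251 + (-53)²) = 1/(-96251 + 2809) = 1/(-93442) = -1/93442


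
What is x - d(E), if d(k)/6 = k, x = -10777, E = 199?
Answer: -11971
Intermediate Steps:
d(k) = 6*k
x - d(E) = -10777 - 6*199 = -10777 - 1*1194 = -10777 - 1194 = -11971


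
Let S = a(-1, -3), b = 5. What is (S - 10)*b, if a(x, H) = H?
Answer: -65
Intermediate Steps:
S = -3
(S - 10)*b = (-3 - 10)*5 = -13*5 = -65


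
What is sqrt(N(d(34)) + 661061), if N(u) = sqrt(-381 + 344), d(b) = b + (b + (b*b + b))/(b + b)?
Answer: sqrt(661061 + I*sqrt(37)) ≈ 813.06 + 0.004*I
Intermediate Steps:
d(b) = b + (b**2 + 2*b)/(2*b) (d(b) = b + (b + (b**2 + b))/((2*b)) = b + (b + (b + b**2))*(1/(2*b)) = b + (b**2 + 2*b)*(1/(2*b)) = b + (b**2 + 2*b)/(2*b))
N(u) = I*sqrt(37) (N(u) = sqrt(-37) = I*sqrt(37))
sqrt(N(d(34)) + 661061) = sqrt(I*sqrt(37) + 661061) = sqrt(661061 + I*sqrt(37))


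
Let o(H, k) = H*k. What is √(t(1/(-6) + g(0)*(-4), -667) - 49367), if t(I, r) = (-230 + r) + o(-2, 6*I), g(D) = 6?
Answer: I*√49974 ≈ 223.55*I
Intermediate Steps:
t(I, r) = -230 + r - 12*I (t(I, r) = (-230 + r) - 12*I = -230 + r - 12*I)
√(t(1/(-6) + g(0)*(-4), -667) - 49367) = √((-230 - 667 - 12*(1/(-6) + 6*(-4))) - 49367) = √((-230 - 667 - 12*(-⅙ - 24)) - 49367) = √((-230 - 667 - 12*(-145/6)) - 49367) = √((-230 - 667 + 290) - 49367) = √(-607 - 49367) = √(-49974) = I*√49974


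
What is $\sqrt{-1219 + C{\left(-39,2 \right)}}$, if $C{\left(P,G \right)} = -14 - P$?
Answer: $i \sqrt{1194} \approx 34.554 i$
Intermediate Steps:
$\sqrt{-1219 + C{\left(-39,2 \right)}} = \sqrt{-1219 - -25} = \sqrt{-1219 + \left(-14 + 39\right)} = \sqrt{-1219 + 25} = \sqrt{-1194} = i \sqrt{1194}$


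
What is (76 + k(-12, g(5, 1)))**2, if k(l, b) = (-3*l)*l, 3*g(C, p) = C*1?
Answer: 126736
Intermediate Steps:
g(C, p) = C/3 (g(C, p) = (C*1)/3 = C/3)
k(l, b) = -3*l**2
(76 + k(-12, g(5, 1)))**2 = (76 - 3*(-12)**2)**2 = (76 - 3*144)**2 = (76 - 432)**2 = (-356)**2 = 126736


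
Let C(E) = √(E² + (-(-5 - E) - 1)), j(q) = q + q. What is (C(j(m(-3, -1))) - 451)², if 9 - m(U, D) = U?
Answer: 204005 - 1804*√151 ≈ 1.8184e+5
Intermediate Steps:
m(U, D) = 9 - U
j(q) = 2*q
C(E) = √(4 + E + E²) (C(E) = √(E² + ((5 + E) - 1)) = √(E² + (4 + E)) = √(4 + E + E²))
(C(j(m(-3, -1))) - 451)² = (√(4 + 2*(9 - 1*(-3)) + (2*(9 - 1*(-3)))²) - 451)² = (√(4 + 2*(9 + 3) + (2*(9 + 3))²) - 451)² = (√(4 + 2*12 + (2*12)²) - 451)² = (√(4 + 24 + 24²) - 451)² = (√(4 + 24 + 576) - 451)² = (√604 - 451)² = (2*√151 - 451)² = (-451 + 2*√151)²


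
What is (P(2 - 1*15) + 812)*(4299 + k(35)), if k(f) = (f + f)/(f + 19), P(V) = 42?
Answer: 99156232/27 ≈ 3.6725e+6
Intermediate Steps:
k(f) = 2*f/(19 + f) (k(f) = (2*f)/(19 + f) = 2*f/(19 + f))
(P(2 - 1*15) + 812)*(4299 + k(35)) = (42 + 812)*(4299 + 2*35/(19 + 35)) = 854*(4299 + 2*35/54) = 854*(4299 + 2*35*(1/54)) = 854*(4299 + 35/27) = 854*(116108/27) = 99156232/27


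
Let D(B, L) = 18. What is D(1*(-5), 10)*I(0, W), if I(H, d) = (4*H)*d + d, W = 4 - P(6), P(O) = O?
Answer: -36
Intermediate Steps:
W = -2 (W = 4 - 1*6 = 4 - 6 = -2)
I(H, d) = d + 4*H*d (I(H, d) = 4*H*d + d = d + 4*H*d)
D(1*(-5), 10)*I(0, W) = 18*(-2*(1 + 4*0)) = 18*(-2*(1 + 0)) = 18*(-2*1) = 18*(-2) = -36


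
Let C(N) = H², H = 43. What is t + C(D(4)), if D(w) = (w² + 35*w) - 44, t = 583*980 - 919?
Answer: 572270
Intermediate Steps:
t = 570421 (t = 571340 - 919 = 570421)
D(w) = -44 + w² + 35*w
C(N) = 1849 (C(N) = 43² = 1849)
t + C(D(4)) = 570421 + 1849 = 572270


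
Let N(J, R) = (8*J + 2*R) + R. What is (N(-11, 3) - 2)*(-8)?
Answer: 648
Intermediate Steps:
N(J, R) = 3*R + 8*J (N(J, R) = (2*R + 8*J) + R = 3*R + 8*J)
(N(-11, 3) - 2)*(-8) = ((3*3 + 8*(-11)) - 2)*(-8) = ((9 - 88) - 2)*(-8) = (-79 - 2)*(-8) = -81*(-8) = 648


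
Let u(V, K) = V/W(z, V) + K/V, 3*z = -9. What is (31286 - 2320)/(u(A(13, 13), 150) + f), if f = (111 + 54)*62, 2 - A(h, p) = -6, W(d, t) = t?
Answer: 16552/5857 ≈ 2.8260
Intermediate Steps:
z = -3 (z = (⅓)*(-9) = -3)
A(h, p) = 8 (A(h, p) = 2 - 1*(-6) = 2 + 6 = 8)
u(V, K) = 1 + K/V (u(V, K) = V/V + K/V = 1 + K/V)
f = 10230 (f = 165*62 = 10230)
(31286 - 2320)/(u(A(13, 13), 150) + f) = (31286 - 2320)/((150 + 8)/8 + 10230) = 28966/((⅛)*158 + 10230) = 28966/(79/4 + 10230) = 28966/(40999/4) = 28966*(4/40999) = 16552/5857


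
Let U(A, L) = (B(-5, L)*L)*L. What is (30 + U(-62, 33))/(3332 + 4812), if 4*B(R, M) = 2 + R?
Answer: -3147/32576 ≈ -0.096605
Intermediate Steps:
B(R, M) = ½ + R/4 (B(R, M) = (2 + R)/4 = ½ + R/4)
U(A, L) = -3*L²/4 (U(A, L) = ((½ + (¼)*(-5))*L)*L = ((½ - 5/4)*L)*L = (-3*L/4)*L = -3*L²/4)
(30 + U(-62, 33))/(3332 + 4812) = (30 - ¾*33²)/(3332 + 4812) = (30 - ¾*1089)/8144 = (30 - 3267/4)*(1/8144) = -3147/4*1/8144 = -3147/32576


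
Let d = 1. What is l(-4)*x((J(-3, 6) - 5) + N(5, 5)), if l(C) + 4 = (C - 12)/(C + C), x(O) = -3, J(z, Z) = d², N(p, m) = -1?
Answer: 6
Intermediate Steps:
J(z, Z) = 1 (J(z, Z) = 1² = 1)
l(C) = -4 + (-12 + C)/(2*C) (l(C) = -4 + (C - 12)/(C + C) = -4 + (-12 + C)/((2*C)) = -4 + (-12 + C)*(1/(2*C)) = -4 + (-12 + C)/(2*C))
l(-4)*x((J(-3, 6) - 5) + N(5, 5)) = (-7/2 - 6/(-4))*(-3) = (-7/2 - 6*(-¼))*(-3) = (-7/2 + 3/2)*(-3) = -2*(-3) = 6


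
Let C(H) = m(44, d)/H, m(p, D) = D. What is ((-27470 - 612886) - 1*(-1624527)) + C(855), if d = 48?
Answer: 280488751/285 ≈ 9.8417e+5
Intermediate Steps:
C(H) = 48/H
((-27470 - 612886) - 1*(-1624527)) + C(855) = ((-27470 - 612886) - 1*(-1624527)) + 48/855 = (-640356 + 1624527) + 48*(1/855) = 984171 + 16/285 = 280488751/285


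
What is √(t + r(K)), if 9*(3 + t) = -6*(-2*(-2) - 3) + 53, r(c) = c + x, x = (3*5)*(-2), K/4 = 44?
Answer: √1334/3 ≈ 12.175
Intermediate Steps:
K = 176 (K = 4*44 = 176)
x = -30 (x = 15*(-2) = -30)
r(c) = -30 + c (r(c) = c - 30 = -30 + c)
t = 20/9 (t = -3 + (-6*(-2*(-2) - 3) + 53)/9 = -3 + (-6*(4 - 3) + 53)/9 = -3 + (-6*1 + 53)/9 = -3 + (-6 + 53)/9 = -3 + (⅑)*47 = -3 + 47/9 = 20/9 ≈ 2.2222)
√(t + r(K)) = √(20/9 + (-30 + 176)) = √(20/9 + 146) = √(1334/9) = √1334/3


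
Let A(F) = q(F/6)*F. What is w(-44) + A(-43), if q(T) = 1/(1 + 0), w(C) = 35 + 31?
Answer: 23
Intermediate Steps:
w(C) = 66
q(T) = 1 (q(T) = 1/1 = 1)
A(F) = F (A(F) = 1*F = F)
w(-44) + A(-43) = 66 - 43 = 23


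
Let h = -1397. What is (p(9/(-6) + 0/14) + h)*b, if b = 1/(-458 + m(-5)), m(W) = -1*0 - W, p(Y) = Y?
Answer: 2797/906 ≈ 3.0872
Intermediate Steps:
m(W) = -W (m(W) = 0 - W = -W)
b = -1/453 (b = 1/(-458 - 1*(-5)) = 1/(-458 + 5) = 1/(-453) = -1/453 ≈ -0.0022075)
(p(9/(-6) + 0/14) + h)*b = ((9/(-6) + 0/14) - 1397)*(-1/453) = ((9*(-⅙) + 0*(1/14)) - 1397)*(-1/453) = ((-3/2 + 0) - 1397)*(-1/453) = (-3/2 - 1397)*(-1/453) = -2797/2*(-1/453) = 2797/906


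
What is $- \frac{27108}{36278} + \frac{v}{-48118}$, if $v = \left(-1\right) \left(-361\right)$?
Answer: $- \frac{658739551}{872812402} \approx -0.75473$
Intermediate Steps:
$v = 361$
$- \frac{27108}{36278} + \frac{v}{-48118} = - \frac{27108}{36278} + \frac{361}{-48118} = \left(-27108\right) \frac{1}{36278} + 361 \left(- \frac{1}{48118}\right) = - \frac{13554}{18139} - \frac{361}{48118} = - \frac{658739551}{872812402}$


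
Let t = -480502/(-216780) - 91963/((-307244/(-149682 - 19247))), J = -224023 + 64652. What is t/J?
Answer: 841894211456143/2653700638083180 ≈ 0.31725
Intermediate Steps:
J = -159371
t = -841894211456143/16651088580 (t = -480502*(-1/216780) - 91963/((-307244/(-168929))) = 240251/108390 - 91963/((-307244*(-1/168929))) = 240251/108390 - 91963/307244/168929 = 240251/108390 - 91963*168929/307244 = 240251/108390 - 15535217627/307244 = -841894211456143/16651088580 ≈ -50561.)
t/J = -841894211456143/16651088580/(-159371) = -841894211456143/16651088580*(-1/159371) = 841894211456143/2653700638083180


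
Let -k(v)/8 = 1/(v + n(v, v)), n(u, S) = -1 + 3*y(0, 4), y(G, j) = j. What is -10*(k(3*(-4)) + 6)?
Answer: -140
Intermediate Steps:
n(u, S) = 11 (n(u, S) = -1 + 3*4 = -1 + 12 = 11)
k(v) = -8/(11 + v) (k(v) = -8/(v + 11) = -8/(11 + v))
-10*(k(3*(-4)) + 6) = -10*(-8/(11 + 3*(-4)) + 6) = -10*(-8/(11 - 12) + 6) = -10*(-8/(-1) + 6) = -10*(-8*(-1) + 6) = -10*(8 + 6) = -10*14 = -140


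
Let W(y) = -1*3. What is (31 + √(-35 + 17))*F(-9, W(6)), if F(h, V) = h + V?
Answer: -372 - 36*I*√2 ≈ -372.0 - 50.912*I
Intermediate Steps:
W(y) = -3
F(h, V) = V + h
(31 + √(-35 + 17))*F(-9, W(6)) = (31 + √(-35 + 17))*(-3 - 9) = (31 + √(-18))*(-12) = (31 + 3*I*√2)*(-12) = -372 - 36*I*√2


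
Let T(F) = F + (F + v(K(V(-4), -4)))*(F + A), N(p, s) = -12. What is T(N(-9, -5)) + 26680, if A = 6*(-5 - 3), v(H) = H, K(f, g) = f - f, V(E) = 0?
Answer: 27388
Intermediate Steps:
K(f, g) = 0
A = -48 (A = 6*(-8) = -48)
T(F) = F + F*(-48 + F) (T(F) = F + (F + 0)*(F - 48) = F + F*(-48 + F))
T(N(-9, -5)) + 26680 = -12*(-47 - 12) + 26680 = -12*(-59) + 26680 = 708 + 26680 = 27388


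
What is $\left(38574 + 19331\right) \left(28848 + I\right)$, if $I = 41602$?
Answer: $4079407250$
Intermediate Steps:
$\left(38574 + 19331\right) \left(28848 + I\right) = \left(38574 + 19331\right) \left(28848 + 41602\right) = 57905 \cdot 70450 = 4079407250$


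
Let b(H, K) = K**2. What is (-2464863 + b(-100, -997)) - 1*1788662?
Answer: -3259516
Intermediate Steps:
(-2464863 + b(-100, -997)) - 1*1788662 = (-2464863 + (-997)**2) - 1*1788662 = (-2464863 + 994009) - 1788662 = -1470854 - 1788662 = -3259516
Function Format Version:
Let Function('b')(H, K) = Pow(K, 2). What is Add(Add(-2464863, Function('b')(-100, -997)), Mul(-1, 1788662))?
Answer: -3259516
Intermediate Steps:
Add(Add(-2464863, Function('b')(-100, -997)), Mul(-1, 1788662)) = Add(Add(-2464863, Pow(-997, 2)), Mul(-1, 1788662)) = Add(Add(-2464863, 994009), -1788662) = Add(-1470854, -1788662) = -3259516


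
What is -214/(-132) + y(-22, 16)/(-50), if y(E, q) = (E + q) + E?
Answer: 3599/1650 ≈ 2.1812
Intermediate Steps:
y(E, q) = q + 2*E
-214/(-132) + y(-22, 16)/(-50) = -214/(-132) + (16 + 2*(-22))/(-50) = -214*(-1/132) + (16 - 44)*(-1/50) = 107/66 - 28*(-1/50) = 107/66 + 14/25 = 3599/1650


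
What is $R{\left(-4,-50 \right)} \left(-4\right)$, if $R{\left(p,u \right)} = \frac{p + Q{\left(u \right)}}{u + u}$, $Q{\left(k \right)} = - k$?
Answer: $\frac{46}{25} \approx 1.84$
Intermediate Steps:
$R{\left(p,u \right)} = \frac{p - u}{2 u}$ ($R{\left(p,u \right)} = \frac{p - u}{u + u} = \frac{p - u}{2 u}$)
$R{\left(-4,-50 \right)} \left(-4\right) = \frac{-4 - -50}{2 \left(-50\right)} \left(-4\right) = \frac{1}{2} \left(- \frac{1}{50}\right) \left(-4 + 50\right) \left(-4\right) = \frac{1}{2} \left(- \frac{1}{50}\right) 46 \left(-4\right) = \left(- \frac{23}{50}\right) \left(-4\right) = \frac{46}{25}$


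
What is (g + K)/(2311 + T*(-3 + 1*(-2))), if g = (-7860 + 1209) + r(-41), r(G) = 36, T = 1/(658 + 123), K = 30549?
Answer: 9346227/902443 ≈ 10.357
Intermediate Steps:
T = 1/781 ≈ 0.0012804
g = -6615 (g = (-7860 + 1209) + 36 = -6651 + 36 = -6615)
(g + K)/(2311 + T*(-3 + 1*(-2))) = (-6615 + 30549)/(2311 + (-3 + 1*(-2))/781) = 23934/(2311 + (-3 - 2)/781) = 23934/(2311 + (1/781)*(-5)) = 23934/(2311 - 5/781) = 23934/(1804886/781) = 23934*(781/1804886) = 9346227/902443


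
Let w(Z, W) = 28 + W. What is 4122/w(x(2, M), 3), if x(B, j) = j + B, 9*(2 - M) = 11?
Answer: 4122/31 ≈ 132.97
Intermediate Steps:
M = 7/9 (M = 2 - ⅑*11 = 2 - 11/9 = 7/9 ≈ 0.77778)
x(B, j) = B + j
4122/w(x(2, M), 3) = 4122/(28 + 3) = 4122/31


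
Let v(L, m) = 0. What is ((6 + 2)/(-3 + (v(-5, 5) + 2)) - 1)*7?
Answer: -63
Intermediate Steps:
((6 + 2)/(-3 + (v(-5, 5) + 2)) - 1)*7 = ((6 + 2)/(-3 + (0 + 2)) - 1)*7 = (8/(-3 + 2) - 1)*7 = (8/(-1) - 1)*7 = (8*(-1) - 1)*7 = (-8 - 1)*7 = -9*7 = -63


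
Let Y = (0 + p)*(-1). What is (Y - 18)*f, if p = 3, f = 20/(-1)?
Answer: 420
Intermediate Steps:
f = -20 (f = 20*(-1) = -20)
Y = -3 (Y = (0 + 3)*(-1) = 3*(-1) = -3)
(Y - 18)*f = (-3 - 18)*(-20) = -21*(-20) = 420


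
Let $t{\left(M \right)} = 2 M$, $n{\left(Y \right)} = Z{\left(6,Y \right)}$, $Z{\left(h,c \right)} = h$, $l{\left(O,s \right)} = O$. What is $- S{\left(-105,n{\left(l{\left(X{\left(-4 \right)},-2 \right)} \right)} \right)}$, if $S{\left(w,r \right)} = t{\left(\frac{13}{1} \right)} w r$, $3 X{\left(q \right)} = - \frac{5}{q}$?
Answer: $16380$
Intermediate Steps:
$X{\left(q \right)} = - \frac{5}{3 q}$ ($X{\left(q \right)} = \frac{\left(-5\right) \frac{1}{q}}{3} = - \frac{5}{3 q}$)
$n{\left(Y \right)} = 6$
$S{\left(w,r \right)} = 26 r w$ ($S{\left(w,r \right)} = 2 \cdot \frac{13}{1} w r = 2 \cdot 13 \cdot 1 w r = 2 \cdot 13 w r = 26 w r = 26 r w$)
$- S{\left(-105,n{\left(l{\left(X{\left(-4 \right)},-2 \right)} \right)} \right)} = - 26 \cdot 6 \left(-105\right) = \left(-1\right) \left(-16380\right) = 16380$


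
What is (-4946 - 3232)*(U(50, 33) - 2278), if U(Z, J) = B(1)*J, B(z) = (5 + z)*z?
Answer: 17010240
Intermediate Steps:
B(z) = z*(5 + z)
U(Z, J) = 6*J (U(Z, J) = (1*(5 + 1))*J = (1*6)*J = 6*J)
(-4946 - 3232)*(U(50, 33) - 2278) = (-4946 - 3232)*(6*33 - 2278) = -8178*(198 - 2278) = -8178*(-2080) = 17010240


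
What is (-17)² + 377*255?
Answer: 96424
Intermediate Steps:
(-17)² + 377*255 = 289 + 96135 = 96424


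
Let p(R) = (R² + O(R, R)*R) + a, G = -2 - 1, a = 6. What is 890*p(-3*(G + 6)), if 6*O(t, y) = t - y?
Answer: 77430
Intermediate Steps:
G = -3
O(t, y) = -y/6 + t/6 (O(t, y) = (t - y)/6 = -y/6 + t/6)
p(R) = 6 + R² (p(R) = (R² + (-R/6 + R/6)*R) + 6 = (R² + 0*R) + 6 = (R² + 0) + 6 = R² + 6 = 6 + R²)
890*p(-3*(G + 6)) = 890*(6 + (-3*(-3 + 6))²) = 890*(6 + (-3*3)²) = 890*(6 + (-9)²) = 890*(6 + 81) = 890*87 = 77430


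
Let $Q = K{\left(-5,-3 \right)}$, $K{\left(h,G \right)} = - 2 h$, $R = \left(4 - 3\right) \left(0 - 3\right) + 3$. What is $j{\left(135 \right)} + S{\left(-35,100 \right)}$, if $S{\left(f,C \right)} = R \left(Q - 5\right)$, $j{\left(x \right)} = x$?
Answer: $135$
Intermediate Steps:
$R = 0$ ($R = 1 \left(-3\right) + 3 = -3 + 3 = 0$)
$Q = 10$ ($Q = \left(-2\right) \left(-5\right) = 10$)
$S{\left(f,C \right)} = 0$ ($S{\left(f,C \right)} = 0 \left(10 - 5\right) = 0 \cdot 5 = 0$)
$j{\left(135 \right)} + S{\left(-35,100 \right)} = 135 + 0 = 135$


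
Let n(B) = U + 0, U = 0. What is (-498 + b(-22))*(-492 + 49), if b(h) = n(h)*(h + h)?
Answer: 220614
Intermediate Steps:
n(B) = 0 (n(B) = 0 + 0 = 0)
b(h) = 0 (b(h) = 0*(h + h) = 0*(2*h) = 0)
(-498 + b(-22))*(-492 + 49) = (-498 + 0)*(-492 + 49) = -498*(-443) = 220614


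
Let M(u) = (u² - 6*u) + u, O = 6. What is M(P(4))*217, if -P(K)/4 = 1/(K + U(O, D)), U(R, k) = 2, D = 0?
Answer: 7378/9 ≈ 819.78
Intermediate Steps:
P(K) = -4/(2 + K) (P(K) = -4/(K + 2) = -4/(2 + K))
M(u) = u² - 5*u
M(P(4))*217 = ((-4/(2 + 4))*(-5 - 4/(2 + 4)))*217 = ((-4/6)*(-5 - 4/6))*217 = ((-4*⅙)*(-5 - 4*⅙))*217 = -2*(-5 - ⅔)/3*217 = -⅔*(-17/3)*217 = (34/9)*217 = 7378/9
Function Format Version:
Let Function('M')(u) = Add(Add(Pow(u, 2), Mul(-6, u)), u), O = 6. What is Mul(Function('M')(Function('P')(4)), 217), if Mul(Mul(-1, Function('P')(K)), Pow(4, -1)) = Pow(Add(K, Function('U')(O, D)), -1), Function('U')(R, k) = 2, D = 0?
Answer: Rational(7378, 9) ≈ 819.78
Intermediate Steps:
Function('P')(K) = Mul(-4, Pow(Add(2, K), -1)) (Function('P')(K) = Mul(-4, Pow(Add(K, 2), -1)) = Mul(-4, Pow(Add(2, K), -1)))
Function('M')(u) = Add(Pow(u, 2), Mul(-5, u))
Mul(Function('M')(Function('P')(4)), 217) = Mul(Mul(Mul(-4, Pow(Add(2, 4), -1)), Add(-5, Mul(-4, Pow(Add(2, 4), -1)))), 217) = Mul(Mul(Mul(-4, Pow(6, -1)), Add(-5, Mul(-4, Pow(6, -1)))), 217) = Mul(Mul(Mul(-4, Rational(1, 6)), Add(-5, Mul(-4, Rational(1, 6)))), 217) = Mul(Mul(Rational(-2, 3), Add(-5, Rational(-2, 3))), 217) = Mul(Mul(Rational(-2, 3), Rational(-17, 3)), 217) = Mul(Rational(34, 9), 217) = Rational(7378, 9)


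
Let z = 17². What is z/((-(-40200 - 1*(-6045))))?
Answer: 289/34155 ≈ 0.0084614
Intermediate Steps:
z = 289
z/((-(-40200 - 1*(-6045)))) = 289/((-(-40200 - 1*(-6045)))) = 289/((-(-40200 + 6045))) = 289/((-1*(-34155))) = 289/34155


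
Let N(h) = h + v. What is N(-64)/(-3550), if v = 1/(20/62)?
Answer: 609/35500 ≈ 0.017155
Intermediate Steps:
v = 31/10 (v = 1/(20*(1/62)) = 1/(10/31) = 31/10 ≈ 3.1000)
N(h) = 31/10 + h (N(h) = h + 31/10 = 31/10 + h)
N(-64)/(-3550) = (31/10 - 64)/(-3550) = -609/10*(-1/3550) = 609/35500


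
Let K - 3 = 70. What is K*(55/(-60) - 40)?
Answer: -35843/12 ≈ -2986.9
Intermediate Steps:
K = 73 (K = 3 + 70 = 73)
K*(55/(-60) - 40) = 73*(55/(-60) - 40) = 73*(55*(-1/60) - 40) = 73*(-11/12 - 40) = 73*(-491/12) = -35843/12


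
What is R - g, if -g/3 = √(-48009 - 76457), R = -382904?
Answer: -382904 + 3*I*√124466 ≈ -3.829e+5 + 1058.4*I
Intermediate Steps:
g = -3*I*√124466 (g = -3*√(-48009 - 76457) = -3*I*√124466 ≈ -1058.4*I)
R - g = -382904 - (-3)*I*√124466 = -382904 + 3*I*√124466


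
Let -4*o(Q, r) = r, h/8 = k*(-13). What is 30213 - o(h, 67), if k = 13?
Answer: 120919/4 ≈ 30230.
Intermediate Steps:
h = -1352 (h = 8*(13*(-13)) = 8*(-169) = -1352)
o(Q, r) = -r/4
30213 - o(h, 67) = 30213 - (-1)*67/4 = 30213 - 1*(-67/4) = 30213 + 67/4 = 120919/4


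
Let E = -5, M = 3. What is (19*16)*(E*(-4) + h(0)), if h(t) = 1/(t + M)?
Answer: 18544/3 ≈ 6181.3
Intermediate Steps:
h(t) = 1/(3 + t) (h(t) = 1/(t + 3) = 1/(3 + t))
(19*16)*(E*(-4) + h(0)) = (19*16)*(-5*(-4) + 1/(3 + 0)) = 304*(20 + 1/3) = 304*(20 + ⅓) = 304*(61/3) = 18544/3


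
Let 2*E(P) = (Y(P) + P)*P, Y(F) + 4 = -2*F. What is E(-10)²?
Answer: 900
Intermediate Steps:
Y(F) = -4 - 2*F
E(P) = P*(-4 - P)/2 (E(P) = (((-4 - 2*P) + P)*P)/2 = ((-4 - P)*P)/2 = (P*(-4 - P))/2 = P*(-4 - P)/2)
E(-10)² = ((½)*(-10)*(-4 - 1*(-10)))² = ((½)*(-10)*(-4 + 10))² = ((½)*(-10)*6)² = (-30)² = 900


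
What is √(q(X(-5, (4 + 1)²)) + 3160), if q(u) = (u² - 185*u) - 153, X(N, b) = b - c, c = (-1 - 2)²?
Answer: √303 ≈ 17.407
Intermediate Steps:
c = 9 (c = (-3)² = 9)
X(N, b) = -9 + b (X(N, b) = b - 1*9 = b - 9 = -9 + b)
q(u) = -153 + u² - 185*u
√(q(X(-5, (4 + 1)²)) + 3160) = √((-153 + (-9 + (4 + 1)²)² - 185*(-9 + (4 + 1)²)) + 3160) = √((-153 + (-9 + 5²)² - 185*(-9 + 5²)) + 3160) = √((-153 + (-9 + 25)² - 185*(-9 + 25)) + 3160) = √((-153 + 16² - 185*16) + 3160) = √((-153 + 256 - 2960) + 3160) = √(-2857 + 3160) = √303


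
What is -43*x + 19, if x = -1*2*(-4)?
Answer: -325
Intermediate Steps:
x = 8 (x = -2*(-4) = 8)
-43*x + 19 = -43*8 + 19 = -344 + 19 = -325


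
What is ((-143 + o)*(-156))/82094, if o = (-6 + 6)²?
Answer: 11154/41047 ≈ 0.27174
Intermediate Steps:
o = 0 (o = 0² = 0)
((-143 + o)*(-156))/82094 = ((-143 + 0)*(-156))/82094 = -143*(-156)*(1/82094) = 22308*(1/82094) = 11154/41047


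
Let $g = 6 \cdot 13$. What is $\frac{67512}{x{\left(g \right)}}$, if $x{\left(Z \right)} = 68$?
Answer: $\frac{16878}{17} \approx 992.82$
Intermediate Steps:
$g = 78$
$\frac{67512}{x{\left(g \right)}} = \frac{67512}{68} = 67512 \cdot \frac{1}{68} = \frac{16878}{17}$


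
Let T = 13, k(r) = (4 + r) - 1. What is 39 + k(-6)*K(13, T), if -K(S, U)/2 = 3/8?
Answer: 165/4 ≈ 41.250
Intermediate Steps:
k(r) = 3 + r
K(S, U) = -¾ (K(S, U) = -6/8 = -2*3/8 = -¾)
39 + k(-6)*K(13, T) = 39 + (3 - 6)*(-¾) = 39 - 3*(-¾) = 39 + 9/4 = 165/4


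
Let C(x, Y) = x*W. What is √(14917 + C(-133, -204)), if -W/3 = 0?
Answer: √14917 ≈ 122.14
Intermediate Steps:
W = 0 (W = -3*0 = 0)
C(x, Y) = 0 (C(x, Y) = x*0 = 0)
√(14917 + C(-133, -204)) = √(14917 + 0) = √14917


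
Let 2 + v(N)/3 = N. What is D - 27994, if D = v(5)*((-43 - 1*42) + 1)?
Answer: -28750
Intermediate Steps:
v(N) = -6 + 3*N
D = -756 (D = (-6 + 3*5)*((-43 - 1*42) + 1) = (-6 + 15)*((-43 - 42) + 1) = 9*(-85 + 1) = 9*(-84) = -756)
D - 27994 = -756 - 27994 = -28750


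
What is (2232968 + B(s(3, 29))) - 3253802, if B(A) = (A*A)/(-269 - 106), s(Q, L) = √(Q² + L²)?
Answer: -15312544/15 ≈ -1.0208e+6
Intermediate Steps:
s(Q, L) = √(L² + Q²)
B(A) = -A²/375 (B(A) = A²/(-375) = A²*(-1/375) = -A²/375)
(2232968 + B(s(3, 29))) - 3253802 = (2232968 - (√(29² + 3²))²/375) - 3253802 = (2232968 - (√(841 + 9))²/375) - 3253802 = (2232968 - (√850)²/375) - 3253802 = (2232968 - (5*√34)²/375) - 3253802 = (2232968 - 1/375*850) - 3253802 = (2232968 - 34/15) - 3253802 = 33494486/15 - 3253802 = -15312544/15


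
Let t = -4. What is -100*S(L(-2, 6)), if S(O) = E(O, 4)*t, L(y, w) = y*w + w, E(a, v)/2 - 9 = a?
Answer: 2400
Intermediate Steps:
E(a, v) = 18 + 2*a
L(y, w) = w + w*y (L(y, w) = w*y + w = w + w*y)
S(O) = -72 - 8*O (S(O) = (18 + 2*O)*(-4) = -72 - 8*O)
-100*S(L(-2, 6)) = -100*(-72 - 48*(1 - 2)) = -100*(-72 - 48*(-1)) = -100*(-72 - 8*(-6)) = -100*(-72 + 48) = -100*(-24) = 2400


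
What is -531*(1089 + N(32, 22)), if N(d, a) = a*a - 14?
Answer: -827829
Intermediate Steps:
N(d, a) = -14 + a**2 (N(d, a) = a**2 - 14 = -14 + a**2)
-531*(1089 + N(32, 22)) = -531*(1089 + (-14 + 22**2)) = -531*(1089 + (-14 + 484)) = -531*(1089 + 470) = -531*1559 = -827829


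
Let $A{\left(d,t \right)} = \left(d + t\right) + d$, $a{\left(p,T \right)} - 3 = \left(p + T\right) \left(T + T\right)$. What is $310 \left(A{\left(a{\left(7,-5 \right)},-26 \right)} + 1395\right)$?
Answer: $413850$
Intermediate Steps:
$a{\left(p,T \right)} = 3 + 2 T \left(T + p\right)$ ($a{\left(p,T \right)} = 3 + \left(p + T\right) \left(T + T\right) = 3 + \left(T + p\right) 2 T = 3 + 2 T \left(T + p\right)$)
$A{\left(d,t \right)} = t + 2 d$
$310 \left(A{\left(a{\left(7,-5 \right)},-26 \right)} + 1395\right) = 310 \left(\left(-26 + 2 \left(3 + 2 \left(-5\right)^{2} + 2 \left(-5\right) 7\right)\right) + 1395\right) = 310 \left(\left(-26 + 2 \left(3 + 2 \cdot 25 - 70\right)\right) + 1395\right) = 310 \left(\left(-26 + 2 \left(3 + 50 - 70\right)\right) + 1395\right) = 310 \left(\left(-26 + 2 \left(-17\right)\right) + 1395\right) = 310 \left(\left(-26 - 34\right) + 1395\right) = 310 \left(-60 + 1395\right) = 310 \cdot 1335 = 413850$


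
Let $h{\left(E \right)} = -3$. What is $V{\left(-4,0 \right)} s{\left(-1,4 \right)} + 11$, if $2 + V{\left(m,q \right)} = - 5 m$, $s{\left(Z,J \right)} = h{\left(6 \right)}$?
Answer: $-43$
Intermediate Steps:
$s{\left(Z,J \right)} = -3$
$V{\left(m,q \right)} = -2 - 5 m$
$V{\left(-4,0 \right)} s{\left(-1,4 \right)} + 11 = \left(-2 - -20\right) \left(-3\right) + 11 = \left(-2 + 20\right) \left(-3\right) + 11 = 18 \left(-3\right) + 11 = -54 + 11 = -43$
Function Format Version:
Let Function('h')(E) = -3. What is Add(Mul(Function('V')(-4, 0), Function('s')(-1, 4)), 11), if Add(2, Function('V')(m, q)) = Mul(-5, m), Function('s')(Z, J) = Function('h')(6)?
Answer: -43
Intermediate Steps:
Function('s')(Z, J) = -3
Function('V')(m, q) = Add(-2, Mul(-5, m))
Add(Mul(Function('V')(-4, 0), Function('s')(-1, 4)), 11) = Add(Mul(Add(-2, Mul(-5, -4)), -3), 11) = Add(Mul(Add(-2, 20), -3), 11) = Add(Mul(18, -3), 11) = Add(-54, 11) = -43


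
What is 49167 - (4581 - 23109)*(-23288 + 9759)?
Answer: -250616145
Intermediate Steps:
49167 - (4581 - 23109)*(-23288 + 9759) = 49167 - (-18528)*(-13529) = 49167 - 1*250665312 = 49167 - 250665312 = -250616145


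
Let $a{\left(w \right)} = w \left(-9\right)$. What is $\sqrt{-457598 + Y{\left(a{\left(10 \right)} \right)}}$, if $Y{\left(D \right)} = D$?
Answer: $2 i \sqrt{114422} \approx 676.53 i$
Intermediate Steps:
$a{\left(w \right)} = - 9 w$
$\sqrt{-457598 + Y{\left(a{\left(10 \right)} \right)}} = \sqrt{-457598 - 90} = \sqrt{-457688} = 2 i \sqrt{114422}$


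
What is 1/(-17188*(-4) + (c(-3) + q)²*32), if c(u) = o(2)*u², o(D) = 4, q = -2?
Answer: 1/105744 ≈ 9.4568e-6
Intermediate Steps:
c(u) = 4*u²
1/(-17188*(-4) + (c(-3) + q)²*32) = 1/(-17188*(-4) + (4*(-3)² - 2)²*32) = 1/(68752 + (4*9 - 2)²*32) = 1/(68752 + (36 - 2)²*32) = 1/(68752 + 34²*32) = 1/(68752 + 1156*32) = 1/(68752 + 36992) = 1/105744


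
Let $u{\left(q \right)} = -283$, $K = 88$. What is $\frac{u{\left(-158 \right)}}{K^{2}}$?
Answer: $- \frac{283}{7744} \approx -0.036544$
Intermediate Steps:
$\frac{u{\left(-158 \right)}}{K^{2}} = - \frac{283}{88^{2}} = - \frac{283}{7744}$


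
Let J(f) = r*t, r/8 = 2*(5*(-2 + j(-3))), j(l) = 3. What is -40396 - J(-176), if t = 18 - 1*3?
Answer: -41596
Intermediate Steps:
t = 15 (t = 18 - 3 = 15)
r = 80 (r = 8*(2*(5*(-2 + 3))) = 8*(2*(5*1)) = 8*(2*5) = 8*10 = 80)
J(f) = 1200 (J(f) = 80*15 = 1200)
-40396 - J(-176) = -40396 - 1*1200 = -40396 - 1200 = -41596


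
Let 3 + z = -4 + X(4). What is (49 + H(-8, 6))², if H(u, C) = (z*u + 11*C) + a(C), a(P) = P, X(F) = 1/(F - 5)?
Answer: 34225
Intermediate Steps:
X(F) = 1/(-5 + F)
z = -8 (z = -3 + (-4 + 1/(-5 + 4)) = -3 + (-4 + 1/(-1)) = -3 + (-4 - 1) = -3 - 5 = -8)
H(u, C) = -8*u + 12*C (H(u, C) = (-8*u + 11*C) + C = -8*u + 12*C)
(49 + H(-8, 6))² = (49 + (-8*(-8) + 12*6))² = (49 + (64 + 72))² = (49 + 136)² = 185² = 34225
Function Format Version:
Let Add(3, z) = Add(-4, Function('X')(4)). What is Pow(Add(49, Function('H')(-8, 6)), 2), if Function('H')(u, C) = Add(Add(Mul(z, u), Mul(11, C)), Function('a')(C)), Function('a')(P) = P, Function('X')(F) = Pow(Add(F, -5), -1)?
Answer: 34225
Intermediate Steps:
Function('X')(F) = Pow(Add(-5, F), -1)
z = -8 (z = Add(-3, Add(-4, Pow(Add(-5, 4), -1))) = Add(-3, Add(-4, Pow(-1, -1))) = Add(-3, Add(-4, -1)) = Add(-3, -5) = -8)
Function('H')(u, C) = Add(Mul(-8, u), Mul(12, C)) (Function('H')(u, C) = Add(Add(Mul(-8, u), Mul(11, C)), C) = Add(Mul(-8, u), Mul(12, C)))
Pow(Add(49, Function('H')(-8, 6)), 2) = Pow(Add(49, Add(Mul(-8, -8), Mul(12, 6))), 2) = Pow(Add(49, Add(64, 72)), 2) = Pow(Add(49, 136), 2) = Pow(185, 2) = 34225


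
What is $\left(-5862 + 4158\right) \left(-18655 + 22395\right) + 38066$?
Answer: $-6334894$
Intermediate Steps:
$\left(-5862 + 4158\right) \left(-18655 + 22395\right) + 38066 = \left(-1704\right) 3740 + 38066 = -6372960 + 38066 = -6334894$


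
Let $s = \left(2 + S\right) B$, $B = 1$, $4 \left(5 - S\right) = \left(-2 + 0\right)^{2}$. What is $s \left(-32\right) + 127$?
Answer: $-65$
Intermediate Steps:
$S = 4$ ($S = 5 - \frac{\left(-2 + 0\right)^{2}}{4} = 5 - \frac{\left(-2\right)^{2}}{4} = 5 - 1 = 4$)
$s = 6$ ($s = \left(2 + 4\right) 1 = 6 \cdot 1 = 6$)
$s \left(-32\right) + 127 = 6 \left(-32\right) + 127 = -192 + 127 = -65$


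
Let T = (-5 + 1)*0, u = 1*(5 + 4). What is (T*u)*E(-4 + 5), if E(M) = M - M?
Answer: 0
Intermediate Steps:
E(M) = 0
u = 9 (u = 1*9 = 9)
T = 0 (T = -4*0 = 0)
(T*u)*E(-4 + 5) = (0*9)*0 = 0*0 = 0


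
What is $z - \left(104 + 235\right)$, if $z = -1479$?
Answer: $-1818$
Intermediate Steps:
$z - \left(104 + 235\right) = -1479 - \left(104 + 235\right) = -1479 - 339 = -1818$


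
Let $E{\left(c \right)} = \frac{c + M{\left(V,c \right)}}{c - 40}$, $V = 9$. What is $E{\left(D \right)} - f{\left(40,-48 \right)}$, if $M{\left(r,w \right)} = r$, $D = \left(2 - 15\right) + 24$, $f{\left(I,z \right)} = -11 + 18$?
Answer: $- \frac{223}{29} \approx -7.6897$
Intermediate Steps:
$f{\left(I,z \right)} = 7$
$D = 11$ ($D = -13 + 24 = 11$)
$E{\left(c \right)} = \frac{9 + c}{-40 + c}$ ($E{\left(c \right)} = \frac{c + 9}{c - 40} = \frac{9 + c}{-40 + c}$)
$E{\left(D \right)} - f{\left(40,-48 \right)} = \frac{9 + 11}{-40 + 11} - 7 = \frac{1}{-29} \cdot 20 - 7 = \left(- \frac{1}{29}\right) 20 - 7 = - \frac{20}{29} - 7 = - \frac{223}{29}$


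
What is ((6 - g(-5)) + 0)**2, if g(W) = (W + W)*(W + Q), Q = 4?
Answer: 16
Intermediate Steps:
g(W) = 2*W*(4 + W) (g(W) = (W + W)*(W + 4) = (2*W)*(4 + W) = 2*W*(4 + W))
((6 - g(-5)) + 0)**2 = ((6 - 2*(-5)*(4 - 5)) + 0)**2 = ((6 - 2*(-5)*(-1)) + 0)**2 = ((6 - 1*10) + 0)**2 = ((6 - 10) + 0)**2 = (-4 + 0)**2 = (-4)**2 = 16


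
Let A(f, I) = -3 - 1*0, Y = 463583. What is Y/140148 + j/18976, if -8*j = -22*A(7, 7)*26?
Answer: 4383444631/1329724224 ≈ 3.2965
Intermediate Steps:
A(f, I) = -3 (A(f, I) = -3 + 0 = -3)
j = -429/2 (j = -(-22*(-3))*26/8 = -33*26/4 = -⅛*1716 = -429/2 ≈ -214.50)
Y/140148 + j/18976 = 463583/140148 - 429/2/18976 = 463583*(1/140148) - 429/2*1/18976 = 463583/140148 - 429/37952 = 4383444631/1329724224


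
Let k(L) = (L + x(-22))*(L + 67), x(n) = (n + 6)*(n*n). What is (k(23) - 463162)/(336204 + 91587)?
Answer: -165436/61113 ≈ -2.7071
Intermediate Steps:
x(n) = n²*(6 + n) (x(n) = (6 + n)*n² = n²*(6 + n))
k(L) = (-7744 + L)*(67 + L) (k(L) = (L + (-22)²*(6 - 22))*(L + 67) = (L + 484*(-16))*(67 + L) = (L - 7744)*(67 + L) = (-7744 + L)*(67 + L))
(k(23) - 463162)/(336204 + 91587) = ((-518848 + 23² - 7677*23) - 463162)/(336204 + 91587) = ((-518848 + 529 - 176571) - 463162)/427791 = (-694890 - 463162)*(1/427791) = -1158052*1/427791 = -165436/61113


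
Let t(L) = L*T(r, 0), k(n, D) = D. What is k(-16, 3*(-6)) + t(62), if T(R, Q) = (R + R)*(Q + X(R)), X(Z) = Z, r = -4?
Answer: 1966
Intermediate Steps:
T(R, Q) = 2*R*(Q + R) (T(R, Q) = (R + R)*(Q + R) = (2*R)*(Q + R) = 2*R*(Q + R))
t(L) = 32*L (t(L) = L*(2*(-4)*(0 - 4)) = L*(2*(-4)*(-4)) = L*32 = 32*L)
k(-16, 3*(-6)) + t(62) = 3*(-6) + 32*62 = -18 + 1984 = 1966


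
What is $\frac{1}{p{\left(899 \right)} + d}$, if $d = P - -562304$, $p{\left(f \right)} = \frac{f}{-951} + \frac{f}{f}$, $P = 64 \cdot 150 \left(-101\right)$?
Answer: $- \frac{951}{387338444} \approx -2.4552 \cdot 10^{-6}$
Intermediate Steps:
$P = -969600$ ($P = 9600 \left(-101\right) = -969600$)
$p{\left(f \right)} = 1 - \frac{f}{951}$ ($p{\left(f \right)} = f \left(- \frac{1}{951}\right) + 1 = - \frac{f}{951} + 1 = 1 - \frac{f}{951}$)
$d = -407296$ ($d = -969600 - -562304 = -969600 + 562304 = -407296$)
$\frac{1}{p{\left(899 \right)} + d} = \frac{1}{\left(1 - \frac{899}{951}\right) - 407296} = \frac{1}{\frac{52}{951} - 407296} = \frac{1}{- \frac{387338444}{951}} = - \frac{951}{387338444}$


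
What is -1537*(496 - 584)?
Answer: 135256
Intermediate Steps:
-1537*(496 - 584) = -1537*(-88) = 135256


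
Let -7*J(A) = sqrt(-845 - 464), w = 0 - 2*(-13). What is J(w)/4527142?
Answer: -I*sqrt(1309)/31689994 ≈ -1.1417e-6*I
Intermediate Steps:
w = 26 (w = 0 + 26 = 26)
J(A) = -I*sqrt(1309)/7 (J(A) = -sqrt(-845 - 464)/7 = -I*sqrt(1309)/7)
J(w)/4527142 = -I*sqrt(1309)/7/4527142 = -I*sqrt(1309)/7*(1/4527142) = -I*sqrt(1309)/31689994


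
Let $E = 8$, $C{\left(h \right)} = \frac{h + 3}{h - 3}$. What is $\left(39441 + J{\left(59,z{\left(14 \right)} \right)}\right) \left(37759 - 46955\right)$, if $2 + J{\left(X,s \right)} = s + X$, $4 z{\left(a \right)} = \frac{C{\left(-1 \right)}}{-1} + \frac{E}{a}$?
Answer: $- \frac{5085164997}{14} \approx -3.6323 \cdot 10^{8}$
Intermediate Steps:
$C{\left(h \right)} = \frac{3 + h}{-3 + h}$
$z{\left(a \right)} = \frac{1}{8} + \frac{2}{a}$ ($z{\left(a \right)} = \frac{\frac{\frac{1}{-3 - 1} \left(3 - 1\right)}{-1} + \frac{8}{a}}{4} = \frac{\frac{1}{-4} \cdot 2 \left(-1\right) + \frac{8}{a}}{4} = \frac{\left(- \frac{1}{4}\right) 2 \left(-1\right) + \frac{8}{a}}{4} = \frac{\left(- \frac{1}{2}\right) \left(-1\right) + \frac{8}{a}}{4} = \frac{\frac{1}{2} + \frac{8}{a}}{4} = \frac{1}{8} + \frac{2}{a}$)
$J{\left(X,s \right)} = -2 + X + s$ ($J{\left(X,s \right)} = -2 + \left(s + X\right) = -2 + \left(X + s\right) = -2 + X + s$)
$\left(39441 + J{\left(59,z{\left(14 \right)} \right)}\right) \left(37759 - 46955\right) = \left(39441 + \left(-2 + 59 + \frac{16 + 14}{8 \cdot 14}\right)\right) \left(37759 - 46955\right) = \left(39441 + \left(-2 + 59 + \frac{1}{8} \cdot \frac{1}{14} \cdot 30\right)\right) \left(-9196\right) = \left(39441 + \left(-2 + 59 + \frac{15}{56}\right)\right) \left(-9196\right) = \left(39441 + \frac{3207}{56}\right) \left(-9196\right) = \frac{2211903}{56} \left(-9196\right) = - \frac{5085164997}{14}$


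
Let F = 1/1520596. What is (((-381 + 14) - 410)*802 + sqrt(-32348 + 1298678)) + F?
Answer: -947565479783/1520596 + sqrt(1266330) ≈ -6.2203e+5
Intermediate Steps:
F = 1/1520596 ≈ 6.5764e-7
(((-381 + 14) - 410)*802 + sqrt(-32348 + 1298678)) + F = (((-381 + 14) - 410)*802 + sqrt(-32348 + 1298678)) + 1/1520596 = ((-367 - 410)*802 + sqrt(1266330)) + 1/1520596 = (-777*802 + sqrt(1266330)) + 1/1520596 = (-623154 + sqrt(1266330)) + 1/1520596 = -947565479783/1520596 + sqrt(1266330)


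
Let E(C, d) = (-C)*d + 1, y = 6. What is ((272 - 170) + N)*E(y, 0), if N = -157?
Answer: -55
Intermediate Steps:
E(C, d) = 1 - C*d (E(C, d) = -C*d + 1 = 1 - C*d)
((272 - 170) + N)*E(y, 0) = ((272 - 170) - 157)*(1 - 1*6*0) = (102 - 157)*(1 + 0) = -55*1 = -55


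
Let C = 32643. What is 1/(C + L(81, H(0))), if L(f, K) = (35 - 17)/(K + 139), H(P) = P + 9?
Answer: 74/2415591 ≈ 3.0634e-5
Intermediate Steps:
H(P) = 9 + P
L(f, K) = 18/(139 + K)
1/(C + L(81, H(0))) = 1/(32643 + 18/(139 + (9 + 0))) = 1/(32643 + 18/(139 + 9)) = 1/(32643 + 18/148) = 1/(32643 + 18*(1/148)) = 1/(32643 + 9/74) = 1/(2415591/74) = 74/2415591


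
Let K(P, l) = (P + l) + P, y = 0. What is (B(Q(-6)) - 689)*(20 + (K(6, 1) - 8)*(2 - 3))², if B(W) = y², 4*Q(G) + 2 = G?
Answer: -155025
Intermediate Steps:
Q(G) = -½ + G/4
K(P, l) = l + 2*P
B(W) = 0 (B(W) = 0² = 0)
(B(Q(-6)) - 689)*(20 + (K(6, 1) - 8)*(2 - 3))² = (0 - 689)*(20 + ((1 + 2*6) - 8)*(2 - 3))² = -689*(20 + ((1 + 12) - 8)*(-1))² = -689*(20 + (13 - 8)*(-1))² = -689*(20 + 5*(-1))² = -689*(20 - 5)² = -689*15² = -689*225 = -155025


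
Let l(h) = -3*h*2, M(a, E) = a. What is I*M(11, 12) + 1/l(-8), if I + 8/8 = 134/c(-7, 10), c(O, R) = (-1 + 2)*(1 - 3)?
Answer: -35903/48 ≈ -747.98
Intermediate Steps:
l(h) = -6*h
c(O, R) = -2 (c(O, R) = 1*(-2) = -2)
I = -68 (I = -1 + 134/(-2) = -1 + 134*(-1/2) = -1 - 67 = -68)
I*M(11, 12) + 1/l(-8) = -68*11 + 1/(-6*(-8)) = -748 + 1/48 = -35903/48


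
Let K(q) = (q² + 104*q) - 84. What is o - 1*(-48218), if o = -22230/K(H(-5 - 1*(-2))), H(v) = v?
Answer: 2075844/43 ≈ 48275.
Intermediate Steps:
K(q) = -84 + q² + 104*q
o = 2470/43 (o = -22230/(-84 + (-5 - 1*(-2))² + 104*(-5 - 1*(-2))) = -22230/(-84 + (-5 + 2)² + 104*(-5 + 2)) = -22230/(-84 + (-3)² + 104*(-3)) = -22230/(-84 + 9 - 312) = -22230/(-387) = -22230*(-1/387) = 2470/43 ≈ 57.442)
o - 1*(-48218) = 2470/43 - 1*(-48218) = 2470/43 + 48218 = 2075844/43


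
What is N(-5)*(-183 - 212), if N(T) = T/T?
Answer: -395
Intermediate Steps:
N(T) = 1
N(-5)*(-183 - 212) = 1*(-183 - 212) = 1*(-395) = -395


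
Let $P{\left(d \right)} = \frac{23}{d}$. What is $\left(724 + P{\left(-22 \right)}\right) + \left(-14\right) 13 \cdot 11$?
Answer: $- \frac{28139}{22} \approx -1279.0$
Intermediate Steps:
$\left(724 + P{\left(-22 \right)}\right) + \left(-14\right) 13 \cdot 11 = \left(724 + \frac{23}{-22}\right) + \left(-14\right) 13 \cdot 11 = \left(724 + 23 \left(- \frac{1}{22}\right)\right) - 2002 = \left(724 - \frac{23}{22}\right) - 2002 = \frac{15905}{22} - 2002 = - \frac{28139}{22}$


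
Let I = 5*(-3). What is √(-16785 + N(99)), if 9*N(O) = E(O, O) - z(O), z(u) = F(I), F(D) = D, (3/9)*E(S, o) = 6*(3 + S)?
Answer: I*√149214/3 ≈ 128.76*I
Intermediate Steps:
E(S, o) = 54 + 18*S (E(S, o) = 3*(6*(3 + S)) = 3*(18 + 6*S) = 54 + 18*S)
I = -15
z(u) = -15
N(O) = 23/3 + 2*O (N(O) = ((54 + 18*O) - 1*(-15))/9 = ((54 + 18*O) + 15)/9 = (69 + 18*O)/9 = 23/3 + 2*O)
√(-16785 + N(99)) = √(-16785 + (23/3 + 2*99)) = √(-16785 + (23/3 + 198)) = √(-16785 + 617/3) = √(-49738/3) = I*√149214/3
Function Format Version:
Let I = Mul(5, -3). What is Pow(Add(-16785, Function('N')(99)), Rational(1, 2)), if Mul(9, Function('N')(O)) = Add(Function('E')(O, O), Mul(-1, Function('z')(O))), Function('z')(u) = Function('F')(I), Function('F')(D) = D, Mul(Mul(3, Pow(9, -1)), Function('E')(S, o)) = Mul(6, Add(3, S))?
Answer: Mul(Rational(1, 3), I, Pow(149214, Rational(1, 2))) ≈ Mul(128.76, I)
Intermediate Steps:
Function('E')(S, o) = Add(54, Mul(18, S)) (Function('E')(S, o) = Mul(3, Mul(6, Add(3, S))) = Mul(3, Add(18, Mul(6, S))) = Add(54, Mul(18, S)))
I = -15
Function('z')(u) = -15
Function('N')(O) = Add(Rational(23, 3), Mul(2, O)) (Function('N')(O) = Mul(Rational(1, 9), Add(Add(54, Mul(18, O)), Mul(-1, -15))) = Mul(Rational(1, 9), Add(Add(54, Mul(18, O)), 15)) = Mul(Rational(1, 9), Add(69, Mul(18, O))) = Add(Rational(23, 3), Mul(2, O)))
Pow(Add(-16785, Function('N')(99)), Rational(1, 2)) = Pow(Add(-16785, Add(Rational(23, 3), Mul(2, 99))), Rational(1, 2)) = Pow(Add(-16785, Add(Rational(23, 3), 198)), Rational(1, 2)) = Pow(Add(-16785, Rational(617, 3)), Rational(1, 2)) = Pow(Rational(-49738, 3), Rational(1, 2)) = Mul(Rational(1, 3), I, Pow(149214, Rational(1, 2)))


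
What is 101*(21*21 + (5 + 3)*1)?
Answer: 45349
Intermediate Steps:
101*(21*21 + (5 + 3)*1) = 101*(441 + 8*1) = 101*(441 + 8) = 101*449 = 45349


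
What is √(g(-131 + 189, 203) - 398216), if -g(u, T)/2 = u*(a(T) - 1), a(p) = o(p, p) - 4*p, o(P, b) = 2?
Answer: 2*I*√76035 ≈ 551.49*I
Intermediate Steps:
a(p) = 2 - 4*p
g(u, T) = -2*u*(1 - 4*T) (g(u, T) = -2*u*((2 - 4*T) - 1) = -2*u*(1 - 4*T))
√(g(-131 + 189, 203) - 398216) = √(2*(-131 + 189)*(-1 + 4*203) - 398216) = √(2*58*(-1 + 812) - 398216) = √(2*58*811 - 398216) = √(94076 - 398216) = √(-304140) = 2*I*√76035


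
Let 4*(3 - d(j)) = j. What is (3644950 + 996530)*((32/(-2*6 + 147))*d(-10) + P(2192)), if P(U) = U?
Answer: 30540525824/3 ≈ 1.0180e+10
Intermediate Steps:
d(j) = 3 - j/4
(3644950 + 996530)*((32/(-2*6 + 147))*d(-10) + P(2192)) = (3644950 + 996530)*((32/(-2*6 + 147))*(3 - ¼*(-10)) + 2192) = 4641480*((32/(-12 + 147))*(3 + 5/2) + 2192) = 4641480*((32/135)*(11/2) + 2192) = 4641480*(176/135 + 2192) = 4641480*(296096/135) = 30540525824/3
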